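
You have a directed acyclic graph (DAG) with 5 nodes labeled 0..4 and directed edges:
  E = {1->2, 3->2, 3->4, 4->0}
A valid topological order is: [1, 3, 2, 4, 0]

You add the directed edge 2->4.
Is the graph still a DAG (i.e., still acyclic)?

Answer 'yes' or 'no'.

Given toposort: [1, 3, 2, 4, 0]
Position of 2: index 2; position of 4: index 3
New edge 2->4: forward
Forward edge: respects the existing order. Still a DAG, same toposort still valid.
Still a DAG? yes

Answer: yes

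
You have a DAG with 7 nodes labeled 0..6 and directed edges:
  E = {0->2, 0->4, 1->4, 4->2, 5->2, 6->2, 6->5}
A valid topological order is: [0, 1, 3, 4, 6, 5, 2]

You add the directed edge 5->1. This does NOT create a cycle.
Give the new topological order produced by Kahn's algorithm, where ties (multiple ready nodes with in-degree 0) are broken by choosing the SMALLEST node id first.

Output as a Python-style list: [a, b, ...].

Old toposort: [0, 1, 3, 4, 6, 5, 2]
Added edge: 5->1
Position of 5 (5) > position of 1 (1). Must reorder: 5 must now come before 1.
Run Kahn's algorithm (break ties by smallest node id):
  initial in-degrees: [0, 1, 4, 0, 2, 1, 0]
  ready (indeg=0): [0, 3, 6]
  pop 0: indeg[2]->3; indeg[4]->1 | ready=[3, 6] | order so far=[0]
  pop 3: no out-edges | ready=[6] | order so far=[0, 3]
  pop 6: indeg[2]->2; indeg[5]->0 | ready=[5] | order so far=[0, 3, 6]
  pop 5: indeg[1]->0; indeg[2]->1 | ready=[1] | order so far=[0, 3, 6, 5]
  pop 1: indeg[4]->0 | ready=[4] | order so far=[0, 3, 6, 5, 1]
  pop 4: indeg[2]->0 | ready=[2] | order so far=[0, 3, 6, 5, 1, 4]
  pop 2: no out-edges | ready=[] | order so far=[0, 3, 6, 5, 1, 4, 2]
  Result: [0, 3, 6, 5, 1, 4, 2]

Answer: [0, 3, 6, 5, 1, 4, 2]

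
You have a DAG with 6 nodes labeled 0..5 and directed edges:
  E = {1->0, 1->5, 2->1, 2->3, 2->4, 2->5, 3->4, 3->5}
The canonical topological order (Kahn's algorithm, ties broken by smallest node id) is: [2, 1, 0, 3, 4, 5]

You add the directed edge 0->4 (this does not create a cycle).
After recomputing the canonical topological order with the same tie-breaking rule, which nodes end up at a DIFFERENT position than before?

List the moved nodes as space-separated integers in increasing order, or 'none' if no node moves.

Answer: none

Derivation:
Old toposort: [2, 1, 0, 3, 4, 5]
Added edge 0->4
Recompute Kahn (smallest-id tiebreak):
  initial in-degrees: [1, 1, 0, 1, 3, 3]
  ready (indeg=0): [2]
  pop 2: indeg[1]->0; indeg[3]->0; indeg[4]->2; indeg[5]->2 | ready=[1, 3] | order so far=[2]
  pop 1: indeg[0]->0; indeg[5]->1 | ready=[0, 3] | order so far=[2, 1]
  pop 0: indeg[4]->1 | ready=[3] | order so far=[2, 1, 0]
  pop 3: indeg[4]->0; indeg[5]->0 | ready=[4, 5] | order so far=[2, 1, 0, 3]
  pop 4: no out-edges | ready=[5] | order so far=[2, 1, 0, 3, 4]
  pop 5: no out-edges | ready=[] | order so far=[2, 1, 0, 3, 4, 5]
New canonical toposort: [2, 1, 0, 3, 4, 5]
Compare positions:
  Node 0: index 2 -> 2 (same)
  Node 1: index 1 -> 1 (same)
  Node 2: index 0 -> 0 (same)
  Node 3: index 3 -> 3 (same)
  Node 4: index 4 -> 4 (same)
  Node 5: index 5 -> 5 (same)
Nodes that changed position: none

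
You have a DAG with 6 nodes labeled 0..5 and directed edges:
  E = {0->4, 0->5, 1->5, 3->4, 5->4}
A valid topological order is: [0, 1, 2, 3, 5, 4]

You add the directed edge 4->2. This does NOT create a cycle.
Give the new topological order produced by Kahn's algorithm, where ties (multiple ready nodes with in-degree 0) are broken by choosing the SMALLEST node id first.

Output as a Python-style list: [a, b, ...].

Answer: [0, 1, 3, 5, 4, 2]

Derivation:
Old toposort: [0, 1, 2, 3, 5, 4]
Added edge: 4->2
Position of 4 (5) > position of 2 (2). Must reorder: 4 must now come before 2.
Run Kahn's algorithm (break ties by smallest node id):
  initial in-degrees: [0, 0, 1, 0, 3, 2]
  ready (indeg=0): [0, 1, 3]
  pop 0: indeg[4]->2; indeg[5]->1 | ready=[1, 3] | order so far=[0]
  pop 1: indeg[5]->0 | ready=[3, 5] | order so far=[0, 1]
  pop 3: indeg[4]->1 | ready=[5] | order so far=[0, 1, 3]
  pop 5: indeg[4]->0 | ready=[4] | order so far=[0, 1, 3, 5]
  pop 4: indeg[2]->0 | ready=[2] | order so far=[0, 1, 3, 5, 4]
  pop 2: no out-edges | ready=[] | order so far=[0, 1, 3, 5, 4, 2]
  Result: [0, 1, 3, 5, 4, 2]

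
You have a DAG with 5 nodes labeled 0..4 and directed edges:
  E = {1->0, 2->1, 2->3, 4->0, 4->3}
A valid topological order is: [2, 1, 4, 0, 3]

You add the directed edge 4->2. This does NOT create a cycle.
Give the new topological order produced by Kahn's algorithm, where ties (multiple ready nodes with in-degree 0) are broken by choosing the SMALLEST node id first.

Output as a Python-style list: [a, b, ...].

Old toposort: [2, 1, 4, 0, 3]
Added edge: 4->2
Position of 4 (2) > position of 2 (0). Must reorder: 4 must now come before 2.
Run Kahn's algorithm (break ties by smallest node id):
  initial in-degrees: [2, 1, 1, 2, 0]
  ready (indeg=0): [4]
  pop 4: indeg[0]->1; indeg[2]->0; indeg[3]->1 | ready=[2] | order so far=[4]
  pop 2: indeg[1]->0; indeg[3]->0 | ready=[1, 3] | order so far=[4, 2]
  pop 1: indeg[0]->0 | ready=[0, 3] | order so far=[4, 2, 1]
  pop 0: no out-edges | ready=[3] | order so far=[4, 2, 1, 0]
  pop 3: no out-edges | ready=[] | order so far=[4, 2, 1, 0, 3]
  Result: [4, 2, 1, 0, 3]

Answer: [4, 2, 1, 0, 3]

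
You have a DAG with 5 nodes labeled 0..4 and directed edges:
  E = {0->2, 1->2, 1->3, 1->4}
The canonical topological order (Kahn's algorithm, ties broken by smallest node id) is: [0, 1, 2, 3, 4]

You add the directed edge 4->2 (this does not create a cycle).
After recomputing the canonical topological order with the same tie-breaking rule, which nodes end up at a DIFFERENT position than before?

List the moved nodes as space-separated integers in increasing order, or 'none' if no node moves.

Answer: 2 3 4

Derivation:
Old toposort: [0, 1, 2, 3, 4]
Added edge 4->2
Recompute Kahn (smallest-id tiebreak):
  initial in-degrees: [0, 0, 3, 1, 1]
  ready (indeg=0): [0, 1]
  pop 0: indeg[2]->2 | ready=[1] | order so far=[0]
  pop 1: indeg[2]->1; indeg[3]->0; indeg[4]->0 | ready=[3, 4] | order so far=[0, 1]
  pop 3: no out-edges | ready=[4] | order so far=[0, 1, 3]
  pop 4: indeg[2]->0 | ready=[2] | order so far=[0, 1, 3, 4]
  pop 2: no out-edges | ready=[] | order so far=[0, 1, 3, 4, 2]
New canonical toposort: [0, 1, 3, 4, 2]
Compare positions:
  Node 0: index 0 -> 0 (same)
  Node 1: index 1 -> 1 (same)
  Node 2: index 2 -> 4 (moved)
  Node 3: index 3 -> 2 (moved)
  Node 4: index 4 -> 3 (moved)
Nodes that changed position: 2 3 4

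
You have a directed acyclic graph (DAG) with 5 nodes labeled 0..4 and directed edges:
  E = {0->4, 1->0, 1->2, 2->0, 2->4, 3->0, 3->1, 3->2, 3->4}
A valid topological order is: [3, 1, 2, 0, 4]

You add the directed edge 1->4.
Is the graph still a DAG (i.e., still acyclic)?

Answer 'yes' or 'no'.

Given toposort: [3, 1, 2, 0, 4]
Position of 1: index 1; position of 4: index 4
New edge 1->4: forward
Forward edge: respects the existing order. Still a DAG, same toposort still valid.
Still a DAG? yes

Answer: yes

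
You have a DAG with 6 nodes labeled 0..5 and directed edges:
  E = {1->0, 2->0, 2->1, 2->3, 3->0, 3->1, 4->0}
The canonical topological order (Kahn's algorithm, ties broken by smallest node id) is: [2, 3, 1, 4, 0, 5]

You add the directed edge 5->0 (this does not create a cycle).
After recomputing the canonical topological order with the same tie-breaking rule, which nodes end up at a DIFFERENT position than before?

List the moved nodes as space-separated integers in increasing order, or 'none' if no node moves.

Answer: 0 5

Derivation:
Old toposort: [2, 3, 1, 4, 0, 5]
Added edge 5->0
Recompute Kahn (smallest-id tiebreak):
  initial in-degrees: [5, 2, 0, 1, 0, 0]
  ready (indeg=0): [2, 4, 5]
  pop 2: indeg[0]->4; indeg[1]->1; indeg[3]->0 | ready=[3, 4, 5] | order so far=[2]
  pop 3: indeg[0]->3; indeg[1]->0 | ready=[1, 4, 5] | order so far=[2, 3]
  pop 1: indeg[0]->2 | ready=[4, 5] | order so far=[2, 3, 1]
  pop 4: indeg[0]->1 | ready=[5] | order so far=[2, 3, 1, 4]
  pop 5: indeg[0]->0 | ready=[0] | order so far=[2, 3, 1, 4, 5]
  pop 0: no out-edges | ready=[] | order so far=[2, 3, 1, 4, 5, 0]
New canonical toposort: [2, 3, 1, 4, 5, 0]
Compare positions:
  Node 0: index 4 -> 5 (moved)
  Node 1: index 2 -> 2 (same)
  Node 2: index 0 -> 0 (same)
  Node 3: index 1 -> 1 (same)
  Node 4: index 3 -> 3 (same)
  Node 5: index 5 -> 4 (moved)
Nodes that changed position: 0 5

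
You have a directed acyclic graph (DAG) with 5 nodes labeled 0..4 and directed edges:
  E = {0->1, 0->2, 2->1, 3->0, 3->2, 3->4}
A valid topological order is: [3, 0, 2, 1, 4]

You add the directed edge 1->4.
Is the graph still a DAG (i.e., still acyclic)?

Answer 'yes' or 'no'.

Given toposort: [3, 0, 2, 1, 4]
Position of 1: index 3; position of 4: index 4
New edge 1->4: forward
Forward edge: respects the existing order. Still a DAG, same toposort still valid.
Still a DAG? yes

Answer: yes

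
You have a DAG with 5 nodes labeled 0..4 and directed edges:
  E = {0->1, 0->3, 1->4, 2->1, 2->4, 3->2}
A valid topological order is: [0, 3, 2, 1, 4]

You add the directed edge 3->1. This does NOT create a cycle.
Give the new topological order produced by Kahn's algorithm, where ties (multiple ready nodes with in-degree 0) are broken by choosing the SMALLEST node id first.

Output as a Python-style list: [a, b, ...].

Old toposort: [0, 3, 2, 1, 4]
Added edge: 3->1
Position of 3 (1) < position of 1 (3). Old order still valid.
Run Kahn's algorithm (break ties by smallest node id):
  initial in-degrees: [0, 3, 1, 1, 2]
  ready (indeg=0): [0]
  pop 0: indeg[1]->2; indeg[3]->0 | ready=[3] | order so far=[0]
  pop 3: indeg[1]->1; indeg[2]->0 | ready=[2] | order so far=[0, 3]
  pop 2: indeg[1]->0; indeg[4]->1 | ready=[1] | order so far=[0, 3, 2]
  pop 1: indeg[4]->0 | ready=[4] | order so far=[0, 3, 2, 1]
  pop 4: no out-edges | ready=[] | order so far=[0, 3, 2, 1, 4]
  Result: [0, 3, 2, 1, 4]

Answer: [0, 3, 2, 1, 4]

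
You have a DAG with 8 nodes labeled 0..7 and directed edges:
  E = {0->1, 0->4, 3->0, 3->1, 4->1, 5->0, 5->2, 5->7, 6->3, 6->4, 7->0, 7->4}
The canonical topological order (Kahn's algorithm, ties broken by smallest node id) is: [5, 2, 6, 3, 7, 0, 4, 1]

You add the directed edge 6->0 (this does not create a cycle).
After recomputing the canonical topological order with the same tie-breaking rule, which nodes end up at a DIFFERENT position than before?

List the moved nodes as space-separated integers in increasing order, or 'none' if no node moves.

Answer: none

Derivation:
Old toposort: [5, 2, 6, 3, 7, 0, 4, 1]
Added edge 6->0
Recompute Kahn (smallest-id tiebreak):
  initial in-degrees: [4, 3, 1, 1, 3, 0, 0, 1]
  ready (indeg=0): [5, 6]
  pop 5: indeg[0]->3; indeg[2]->0; indeg[7]->0 | ready=[2, 6, 7] | order so far=[5]
  pop 2: no out-edges | ready=[6, 7] | order so far=[5, 2]
  pop 6: indeg[0]->2; indeg[3]->0; indeg[4]->2 | ready=[3, 7] | order so far=[5, 2, 6]
  pop 3: indeg[0]->1; indeg[1]->2 | ready=[7] | order so far=[5, 2, 6, 3]
  pop 7: indeg[0]->0; indeg[4]->1 | ready=[0] | order so far=[5, 2, 6, 3, 7]
  pop 0: indeg[1]->1; indeg[4]->0 | ready=[4] | order so far=[5, 2, 6, 3, 7, 0]
  pop 4: indeg[1]->0 | ready=[1] | order so far=[5, 2, 6, 3, 7, 0, 4]
  pop 1: no out-edges | ready=[] | order so far=[5, 2, 6, 3, 7, 0, 4, 1]
New canonical toposort: [5, 2, 6, 3, 7, 0, 4, 1]
Compare positions:
  Node 0: index 5 -> 5 (same)
  Node 1: index 7 -> 7 (same)
  Node 2: index 1 -> 1 (same)
  Node 3: index 3 -> 3 (same)
  Node 4: index 6 -> 6 (same)
  Node 5: index 0 -> 0 (same)
  Node 6: index 2 -> 2 (same)
  Node 7: index 4 -> 4 (same)
Nodes that changed position: none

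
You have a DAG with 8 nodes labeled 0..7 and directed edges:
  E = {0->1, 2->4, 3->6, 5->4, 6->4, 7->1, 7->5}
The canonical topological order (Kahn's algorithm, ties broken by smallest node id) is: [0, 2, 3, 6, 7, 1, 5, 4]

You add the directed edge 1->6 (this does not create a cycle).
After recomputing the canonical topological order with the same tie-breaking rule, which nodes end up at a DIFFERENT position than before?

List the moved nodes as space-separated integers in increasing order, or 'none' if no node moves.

Answer: 1 5 6 7

Derivation:
Old toposort: [0, 2, 3, 6, 7, 1, 5, 4]
Added edge 1->6
Recompute Kahn (smallest-id tiebreak):
  initial in-degrees: [0, 2, 0, 0, 3, 1, 2, 0]
  ready (indeg=0): [0, 2, 3, 7]
  pop 0: indeg[1]->1 | ready=[2, 3, 7] | order so far=[0]
  pop 2: indeg[4]->2 | ready=[3, 7] | order so far=[0, 2]
  pop 3: indeg[6]->1 | ready=[7] | order so far=[0, 2, 3]
  pop 7: indeg[1]->0; indeg[5]->0 | ready=[1, 5] | order so far=[0, 2, 3, 7]
  pop 1: indeg[6]->0 | ready=[5, 6] | order so far=[0, 2, 3, 7, 1]
  pop 5: indeg[4]->1 | ready=[6] | order so far=[0, 2, 3, 7, 1, 5]
  pop 6: indeg[4]->0 | ready=[4] | order so far=[0, 2, 3, 7, 1, 5, 6]
  pop 4: no out-edges | ready=[] | order so far=[0, 2, 3, 7, 1, 5, 6, 4]
New canonical toposort: [0, 2, 3, 7, 1, 5, 6, 4]
Compare positions:
  Node 0: index 0 -> 0 (same)
  Node 1: index 5 -> 4 (moved)
  Node 2: index 1 -> 1 (same)
  Node 3: index 2 -> 2 (same)
  Node 4: index 7 -> 7 (same)
  Node 5: index 6 -> 5 (moved)
  Node 6: index 3 -> 6 (moved)
  Node 7: index 4 -> 3 (moved)
Nodes that changed position: 1 5 6 7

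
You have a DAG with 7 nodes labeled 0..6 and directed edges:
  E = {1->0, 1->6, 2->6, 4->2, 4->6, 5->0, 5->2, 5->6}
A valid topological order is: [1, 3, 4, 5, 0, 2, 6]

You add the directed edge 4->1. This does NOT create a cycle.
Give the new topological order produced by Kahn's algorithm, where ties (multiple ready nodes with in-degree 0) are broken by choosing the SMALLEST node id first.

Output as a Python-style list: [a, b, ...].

Answer: [3, 4, 1, 5, 0, 2, 6]

Derivation:
Old toposort: [1, 3, 4, 5, 0, 2, 6]
Added edge: 4->1
Position of 4 (2) > position of 1 (0). Must reorder: 4 must now come before 1.
Run Kahn's algorithm (break ties by smallest node id):
  initial in-degrees: [2, 1, 2, 0, 0, 0, 4]
  ready (indeg=0): [3, 4, 5]
  pop 3: no out-edges | ready=[4, 5] | order so far=[3]
  pop 4: indeg[1]->0; indeg[2]->1; indeg[6]->3 | ready=[1, 5] | order so far=[3, 4]
  pop 1: indeg[0]->1; indeg[6]->2 | ready=[5] | order so far=[3, 4, 1]
  pop 5: indeg[0]->0; indeg[2]->0; indeg[6]->1 | ready=[0, 2] | order so far=[3, 4, 1, 5]
  pop 0: no out-edges | ready=[2] | order so far=[3, 4, 1, 5, 0]
  pop 2: indeg[6]->0 | ready=[6] | order so far=[3, 4, 1, 5, 0, 2]
  pop 6: no out-edges | ready=[] | order so far=[3, 4, 1, 5, 0, 2, 6]
  Result: [3, 4, 1, 5, 0, 2, 6]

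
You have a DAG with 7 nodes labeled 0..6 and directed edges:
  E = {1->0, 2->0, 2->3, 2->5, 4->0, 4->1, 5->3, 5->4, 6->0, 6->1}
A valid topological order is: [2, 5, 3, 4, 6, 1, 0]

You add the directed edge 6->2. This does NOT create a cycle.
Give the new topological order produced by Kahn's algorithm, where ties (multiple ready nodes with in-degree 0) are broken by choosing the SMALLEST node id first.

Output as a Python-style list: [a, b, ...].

Answer: [6, 2, 5, 3, 4, 1, 0]

Derivation:
Old toposort: [2, 5, 3, 4, 6, 1, 0]
Added edge: 6->2
Position of 6 (4) > position of 2 (0). Must reorder: 6 must now come before 2.
Run Kahn's algorithm (break ties by smallest node id):
  initial in-degrees: [4, 2, 1, 2, 1, 1, 0]
  ready (indeg=0): [6]
  pop 6: indeg[0]->3; indeg[1]->1; indeg[2]->0 | ready=[2] | order so far=[6]
  pop 2: indeg[0]->2; indeg[3]->1; indeg[5]->0 | ready=[5] | order so far=[6, 2]
  pop 5: indeg[3]->0; indeg[4]->0 | ready=[3, 4] | order so far=[6, 2, 5]
  pop 3: no out-edges | ready=[4] | order so far=[6, 2, 5, 3]
  pop 4: indeg[0]->1; indeg[1]->0 | ready=[1] | order so far=[6, 2, 5, 3, 4]
  pop 1: indeg[0]->0 | ready=[0] | order so far=[6, 2, 5, 3, 4, 1]
  pop 0: no out-edges | ready=[] | order so far=[6, 2, 5, 3, 4, 1, 0]
  Result: [6, 2, 5, 3, 4, 1, 0]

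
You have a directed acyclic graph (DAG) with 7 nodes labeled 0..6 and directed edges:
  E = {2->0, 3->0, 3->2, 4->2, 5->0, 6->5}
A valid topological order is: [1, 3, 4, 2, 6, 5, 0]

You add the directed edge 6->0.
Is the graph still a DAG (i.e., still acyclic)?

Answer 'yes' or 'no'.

Answer: yes

Derivation:
Given toposort: [1, 3, 4, 2, 6, 5, 0]
Position of 6: index 4; position of 0: index 6
New edge 6->0: forward
Forward edge: respects the existing order. Still a DAG, same toposort still valid.
Still a DAG? yes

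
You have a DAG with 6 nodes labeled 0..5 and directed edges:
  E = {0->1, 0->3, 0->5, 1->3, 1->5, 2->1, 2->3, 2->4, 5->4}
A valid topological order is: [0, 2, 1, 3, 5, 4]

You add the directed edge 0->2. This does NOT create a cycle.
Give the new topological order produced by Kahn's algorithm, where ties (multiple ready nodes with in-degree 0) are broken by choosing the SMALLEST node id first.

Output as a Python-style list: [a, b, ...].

Answer: [0, 2, 1, 3, 5, 4]

Derivation:
Old toposort: [0, 2, 1, 3, 5, 4]
Added edge: 0->2
Position of 0 (0) < position of 2 (1). Old order still valid.
Run Kahn's algorithm (break ties by smallest node id):
  initial in-degrees: [0, 2, 1, 3, 2, 2]
  ready (indeg=0): [0]
  pop 0: indeg[1]->1; indeg[2]->0; indeg[3]->2; indeg[5]->1 | ready=[2] | order so far=[0]
  pop 2: indeg[1]->0; indeg[3]->1; indeg[4]->1 | ready=[1] | order so far=[0, 2]
  pop 1: indeg[3]->0; indeg[5]->0 | ready=[3, 5] | order so far=[0, 2, 1]
  pop 3: no out-edges | ready=[5] | order so far=[0, 2, 1, 3]
  pop 5: indeg[4]->0 | ready=[4] | order so far=[0, 2, 1, 3, 5]
  pop 4: no out-edges | ready=[] | order so far=[0, 2, 1, 3, 5, 4]
  Result: [0, 2, 1, 3, 5, 4]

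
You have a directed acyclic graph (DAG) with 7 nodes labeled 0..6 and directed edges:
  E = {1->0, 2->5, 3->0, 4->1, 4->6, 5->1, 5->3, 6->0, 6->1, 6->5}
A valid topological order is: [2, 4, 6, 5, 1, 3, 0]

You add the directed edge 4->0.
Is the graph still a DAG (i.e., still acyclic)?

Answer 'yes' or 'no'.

Given toposort: [2, 4, 6, 5, 1, 3, 0]
Position of 4: index 1; position of 0: index 6
New edge 4->0: forward
Forward edge: respects the existing order. Still a DAG, same toposort still valid.
Still a DAG? yes

Answer: yes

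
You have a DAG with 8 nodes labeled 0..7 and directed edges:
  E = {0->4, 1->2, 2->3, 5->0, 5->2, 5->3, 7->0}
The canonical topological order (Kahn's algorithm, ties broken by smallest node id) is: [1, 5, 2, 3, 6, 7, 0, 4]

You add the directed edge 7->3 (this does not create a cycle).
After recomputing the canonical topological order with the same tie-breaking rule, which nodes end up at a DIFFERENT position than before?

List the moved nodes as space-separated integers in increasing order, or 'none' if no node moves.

Answer: 0 3 6 7

Derivation:
Old toposort: [1, 5, 2, 3, 6, 7, 0, 4]
Added edge 7->3
Recompute Kahn (smallest-id tiebreak):
  initial in-degrees: [2, 0, 2, 3, 1, 0, 0, 0]
  ready (indeg=0): [1, 5, 6, 7]
  pop 1: indeg[2]->1 | ready=[5, 6, 7] | order so far=[1]
  pop 5: indeg[0]->1; indeg[2]->0; indeg[3]->2 | ready=[2, 6, 7] | order so far=[1, 5]
  pop 2: indeg[3]->1 | ready=[6, 7] | order so far=[1, 5, 2]
  pop 6: no out-edges | ready=[7] | order so far=[1, 5, 2, 6]
  pop 7: indeg[0]->0; indeg[3]->0 | ready=[0, 3] | order so far=[1, 5, 2, 6, 7]
  pop 0: indeg[4]->0 | ready=[3, 4] | order so far=[1, 5, 2, 6, 7, 0]
  pop 3: no out-edges | ready=[4] | order so far=[1, 5, 2, 6, 7, 0, 3]
  pop 4: no out-edges | ready=[] | order so far=[1, 5, 2, 6, 7, 0, 3, 4]
New canonical toposort: [1, 5, 2, 6, 7, 0, 3, 4]
Compare positions:
  Node 0: index 6 -> 5 (moved)
  Node 1: index 0 -> 0 (same)
  Node 2: index 2 -> 2 (same)
  Node 3: index 3 -> 6 (moved)
  Node 4: index 7 -> 7 (same)
  Node 5: index 1 -> 1 (same)
  Node 6: index 4 -> 3 (moved)
  Node 7: index 5 -> 4 (moved)
Nodes that changed position: 0 3 6 7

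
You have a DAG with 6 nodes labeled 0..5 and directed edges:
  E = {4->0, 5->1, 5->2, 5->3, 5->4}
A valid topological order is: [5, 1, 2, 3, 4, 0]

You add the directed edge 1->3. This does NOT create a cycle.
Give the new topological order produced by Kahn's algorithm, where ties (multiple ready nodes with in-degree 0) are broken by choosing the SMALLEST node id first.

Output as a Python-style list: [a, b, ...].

Old toposort: [5, 1, 2, 3, 4, 0]
Added edge: 1->3
Position of 1 (1) < position of 3 (3). Old order still valid.
Run Kahn's algorithm (break ties by smallest node id):
  initial in-degrees: [1, 1, 1, 2, 1, 0]
  ready (indeg=0): [5]
  pop 5: indeg[1]->0; indeg[2]->0; indeg[3]->1; indeg[4]->0 | ready=[1, 2, 4] | order so far=[5]
  pop 1: indeg[3]->0 | ready=[2, 3, 4] | order so far=[5, 1]
  pop 2: no out-edges | ready=[3, 4] | order so far=[5, 1, 2]
  pop 3: no out-edges | ready=[4] | order so far=[5, 1, 2, 3]
  pop 4: indeg[0]->0 | ready=[0] | order so far=[5, 1, 2, 3, 4]
  pop 0: no out-edges | ready=[] | order so far=[5, 1, 2, 3, 4, 0]
  Result: [5, 1, 2, 3, 4, 0]

Answer: [5, 1, 2, 3, 4, 0]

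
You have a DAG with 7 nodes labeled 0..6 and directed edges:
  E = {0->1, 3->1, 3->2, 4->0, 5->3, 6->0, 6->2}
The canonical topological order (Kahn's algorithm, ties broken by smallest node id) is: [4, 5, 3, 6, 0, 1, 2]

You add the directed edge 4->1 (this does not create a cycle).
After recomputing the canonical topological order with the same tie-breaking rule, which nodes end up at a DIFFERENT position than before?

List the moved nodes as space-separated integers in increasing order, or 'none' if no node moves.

Answer: none

Derivation:
Old toposort: [4, 5, 3, 6, 0, 1, 2]
Added edge 4->1
Recompute Kahn (smallest-id tiebreak):
  initial in-degrees: [2, 3, 2, 1, 0, 0, 0]
  ready (indeg=0): [4, 5, 6]
  pop 4: indeg[0]->1; indeg[1]->2 | ready=[5, 6] | order so far=[4]
  pop 5: indeg[3]->0 | ready=[3, 6] | order so far=[4, 5]
  pop 3: indeg[1]->1; indeg[2]->1 | ready=[6] | order so far=[4, 5, 3]
  pop 6: indeg[0]->0; indeg[2]->0 | ready=[0, 2] | order so far=[4, 5, 3, 6]
  pop 0: indeg[1]->0 | ready=[1, 2] | order so far=[4, 5, 3, 6, 0]
  pop 1: no out-edges | ready=[2] | order so far=[4, 5, 3, 6, 0, 1]
  pop 2: no out-edges | ready=[] | order so far=[4, 5, 3, 6, 0, 1, 2]
New canonical toposort: [4, 5, 3, 6, 0, 1, 2]
Compare positions:
  Node 0: index 4 -> 4 (same)
  Node 1: index 5 -> 5 (same)
  Node 2: index 6 -> 6 (same)
  Node 3: index 2 -> 2 (same)
  Node 4: index 0 -> 0 (same)
  Node 5: index 1 -> 1 (same)
  Node 6: index 3 -> 3 (same)
Nodes that changed position: none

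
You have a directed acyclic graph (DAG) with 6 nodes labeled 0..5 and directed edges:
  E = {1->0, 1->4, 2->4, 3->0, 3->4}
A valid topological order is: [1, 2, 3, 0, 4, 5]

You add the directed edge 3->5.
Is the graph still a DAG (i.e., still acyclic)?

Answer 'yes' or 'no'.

Answer: yes

Derivation:
Given toposort: [1, 2, 3, 0, 4, 5]
Position of 3: index 2; position of 5: index 5
New edge 3->5: forward
Forward edge: respects the existing order. Still a DAG, same toposort still valid.
Still a DAG? yes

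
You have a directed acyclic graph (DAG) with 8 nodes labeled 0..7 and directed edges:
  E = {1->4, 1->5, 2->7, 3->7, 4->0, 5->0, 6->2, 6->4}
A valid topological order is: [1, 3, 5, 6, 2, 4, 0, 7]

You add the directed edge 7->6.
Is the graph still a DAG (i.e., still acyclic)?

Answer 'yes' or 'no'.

Answer: no

Derivation:
Given toposort: [1, 3, 5, 6, 2, 4, 0, 7]
Position of 7: index 7; position of 6: index 3
New edge 7->6: backward (u after v in old order)
Backward edge: old toposort is now invalid. Check if this creates a cycle.
Does 6 already reach 7? Reachable from 6: [0, 2, 4, 6, 7]. YES -> cycle!
Still a DAG? no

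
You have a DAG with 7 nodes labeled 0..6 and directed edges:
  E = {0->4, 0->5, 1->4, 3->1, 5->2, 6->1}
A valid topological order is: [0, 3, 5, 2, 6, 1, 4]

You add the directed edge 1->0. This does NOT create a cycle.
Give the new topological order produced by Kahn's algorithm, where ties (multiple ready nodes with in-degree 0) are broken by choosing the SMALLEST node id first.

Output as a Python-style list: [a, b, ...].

Old toposort: [0, 3, 5, 2, 6, 1, 4]
Added edge: 1->0
Position of 1 (5) > position of 0 (0). Must reorder: 1 must now come before 0.
Run Kahn's algorithm (break ties by smallest node id):
  initial in-degrees: [1, 2, 1, 0, 2, 1, 0]
  ready (indeg=0): [3, 6]
  pop 3: indeg[1]->1 | ready=[6] | order so far=[3]
  pop 6: indeg[1]->0 | ready=[1] | order so far=[3, 6]
  pop 1: indeg[0]->0; indeg[4]->1 | ready=[0] | order so far=[3, 6, 1]
  pop 0: indeg[4]->0; indeg[5]->0 | ready=[4, 5] | order so far=[3, 6, 1, 0]
  pop 4: no out-edges | ready=[5] | order so far=[3, 6, 1, 0, 4]
  pop 5: indeg[2]->0 | ready=[2] | order so far=[3, 6, 1, 0, 4, 5]
  pop 2: no out-edges | ready=[] | order so far=[3, 6, 1, 0, 4, 5, 2]
  Result: [3, 6, 1, 0, 4, 5, 2]

Answer: [3, 6, 1, 0, 4, 5, 2]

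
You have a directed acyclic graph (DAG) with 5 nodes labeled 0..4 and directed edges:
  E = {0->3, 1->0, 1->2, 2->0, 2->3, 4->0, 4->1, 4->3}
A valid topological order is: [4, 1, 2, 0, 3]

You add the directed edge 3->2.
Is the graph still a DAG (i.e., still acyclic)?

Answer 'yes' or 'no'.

Given toposort: [4, 1, 2, 0, 3]
Position of 3: index 4; position of 2: index 2
New edge 3->2: backward (u after v in old order)
Backward edge: old toposort is now invalid. Check if this creates a cycle.
Does 2 already reach 3? Reachable from 2: [0, 2, 3]. YES -> cycle!
Still a DAG? no

Answer: no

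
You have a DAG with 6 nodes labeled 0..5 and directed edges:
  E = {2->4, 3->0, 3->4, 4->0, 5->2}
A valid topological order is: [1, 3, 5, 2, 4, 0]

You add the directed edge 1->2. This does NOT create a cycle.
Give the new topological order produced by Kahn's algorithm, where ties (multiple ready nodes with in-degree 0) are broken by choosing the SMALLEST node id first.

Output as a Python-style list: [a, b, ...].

Answer: [1, 3, 5, 2, 4, 0]

Derivation:
Old toposort: [1, 3, 5, 2, 4, 0]
Added edge: 1->2
Position of 1 (0) < position of 2 (3). Old order still valid.
Run Kahn's algorithm (break ties by smallest node id):
  initial in-degrees: [2, 0, 2, 0, 2, 0]
  ready (indeg=0): [1, 3, 5]
  pop 1: indeg[2]->1 | ready=[3, 5] | order so far=[1]
  pop 3: indeg[0]->1; indeg[4]->1 | ready=[5] | order so far=[1, 3]
  pop 5: indeg[2]->0 | ready=[2] | order so far=[1, 3, 5]
  pop 2: indeg[4]->0 | ready=[4] | order so far=[1, 3, 5, 2]
  pop 4: indeg[0]->0 | ready=[0] | order so far=[1, 3, 5, 2, 4]
  pop 0: no out-edges | ready=[] | order so far=[1, 3, 5, 2, 4, 0]
  Result: [1, 3, 5, 2, 4, 0]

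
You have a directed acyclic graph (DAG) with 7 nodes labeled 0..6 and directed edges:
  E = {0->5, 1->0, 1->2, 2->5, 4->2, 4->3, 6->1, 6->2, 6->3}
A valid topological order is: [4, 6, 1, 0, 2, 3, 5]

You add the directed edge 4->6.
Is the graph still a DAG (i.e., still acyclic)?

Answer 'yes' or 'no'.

Given toposort: [4, 6, 1, 0, 2, 3, 5]
Position of 4: index 0; position of 6: index 1
New edge 4->6: forward
Forward edge: respects the existing order. Still a DAG, same toposort still valid.
Still a DAG? yes

Answer: yes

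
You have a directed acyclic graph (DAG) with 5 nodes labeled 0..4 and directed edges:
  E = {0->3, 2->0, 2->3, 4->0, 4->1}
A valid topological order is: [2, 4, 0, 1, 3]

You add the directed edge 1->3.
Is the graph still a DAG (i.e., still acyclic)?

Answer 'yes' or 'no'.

Answer: yes

Derivation:
Given toposort: [2, 4, 0, 1, 3]
Position of 1: index 3; position of 3: index 4
New edge 1->3: forward
Forward edge: respects the existing order. Still a DAG, same toposort still valid.
Still a DAG? yes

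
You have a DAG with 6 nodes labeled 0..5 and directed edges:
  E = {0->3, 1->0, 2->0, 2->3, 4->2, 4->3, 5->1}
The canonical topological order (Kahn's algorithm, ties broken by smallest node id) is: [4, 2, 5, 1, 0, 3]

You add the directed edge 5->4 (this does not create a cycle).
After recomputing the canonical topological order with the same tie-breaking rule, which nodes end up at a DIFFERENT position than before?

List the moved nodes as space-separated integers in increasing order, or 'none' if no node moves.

Answer: 1 2 4 5

Derivation:
Old toposort: [4, 2, 5, 1, 0, 3]
Added edge 5->4
Recompute Kahn (smallest-id tiebreak):
  initial in-degrees: [2, 1, 1, 3, 1, 0]
  ready (indeg=0): [5]
  pop 5: indeg[1]->0; indeg[4]->0 | ready=[1, 4] | order so far=[5]
  pop 1: indeg[0]->1 | ready=[4] | order so far=[5, 1]
  pop 4: indeg[2]->0; indeg[3]->2 | ready=[2] | order so far=[5, 1, 4]
  pop 2: indeg[0]->0; indeg[3]->1 | ready=[0] | order so far=[5, 1, 4, 2]
  pop 0: indeg[3]->0 | ready=[3] | order so far=[5, 1, 4, 2, 0]
  pop 3: no out-edges | ready=[] | order so far=[5, 1, 4, 2, 0, 3]
New canonical toposort: [5, 1, 4, 2, 0, 3]
Compare positions:
  Node 0: index 4 -> 4 (same)
  Node 1: index 3 -> 1 (moved)
  Node 2: index 1 -> 3 (moved)
  Node 3: index 5 -> 5 (same)
  Node 4: index 0 -> 2 (moved)
  Node 5: index 2 -> 0 (moved)
Nodes that changed position: 1 2 4 5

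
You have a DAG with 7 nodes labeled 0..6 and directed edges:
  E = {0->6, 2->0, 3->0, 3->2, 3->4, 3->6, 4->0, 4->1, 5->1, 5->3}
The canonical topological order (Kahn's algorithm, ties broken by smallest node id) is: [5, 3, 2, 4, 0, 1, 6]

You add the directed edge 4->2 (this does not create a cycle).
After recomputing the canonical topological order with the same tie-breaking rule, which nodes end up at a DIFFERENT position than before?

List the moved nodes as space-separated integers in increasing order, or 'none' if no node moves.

Answer: 0 1 2 4

Derivation:
Old toposort: [5, 3, 2, 4, 0, 1, 6]
Added edge 4->2
Recompute Kahn (smallest-id tiebreak):
  initial in-degrees: [3, 2, 2, 1, 1, 0, 2]
  ready (indeg=0): [5]
  pop 5: indeg[1]->1; indeg[3]->0 | ready=[3] | order so far=[5]
  pop 3: indeg[0]->2; indeg[2]->1; indeg[4]->0; indeg[6]->1 | ready=[4] | order so far=[5, 3]
  pop 4: indeg[0]->1; indeg[1]->0; indeg[2]->0 | ready=[1, 2] | order so far=[5, 3, 4]
  pop 1: no out-edges | ready=[2] | order so far=[5, 3, 4, 1]
  pop 2: indeg[0]->0 | ready=[0] | order so far=[5, 3, 4, 1, 2]
  pop 0: indeg[6]->0 | ready=[6] | order so far=[5, 3, 4, 1, 2, 0]
  pop 6: no out-edges | ready=[] | order so far=[5, 3, 4, 1, 2, 0, 6]
New canonical toposort: [5, 3, 4, 1, 2, 0, 6]
Compare positions:
  Node 0: index 4 -> 5 (moved)
  Node 1: index 5 -> 3 (moved)
  Node 2: index 2 -> 4 (moved)
  Node 3: index 1 -> 1 (same)
  Node 4: index 3 -> 2 (moved)
  Node 5: index 0 -> 0 (same)
  Node 6: index 6 -> 6 (same)
Nodes that changed position: 0 1 2 4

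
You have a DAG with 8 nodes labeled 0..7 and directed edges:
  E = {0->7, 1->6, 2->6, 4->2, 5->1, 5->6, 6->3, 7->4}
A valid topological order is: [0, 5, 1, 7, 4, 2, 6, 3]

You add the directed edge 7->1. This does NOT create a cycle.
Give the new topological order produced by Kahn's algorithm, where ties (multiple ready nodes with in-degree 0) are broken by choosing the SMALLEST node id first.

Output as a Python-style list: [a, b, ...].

Answer: [0, 5, 7, 1, 4, 2, 6, 3]

Derivation:
Old toposort: [0, 5, 1, 7, 4, 2, 6, 3]
Added edge: 7->1
Position of 7 (3) > position of 1 (2). Must reorder: 7 must now come before 1.
Run Kahn's algorithm (break ties by smallest node id):
  initial in-degrees: [0, 2, 1, 1, 1, 0, 3, 1]
  ready (indeg=0): [0, 5]
  pop 0: indeg[7]->0 | ready=[5, 7] | order so far=[0]
  pop 5: indeg[1]->1; indeg[6]->2 | ready=[7] | order so far=[0, 5]
  pop 7: indeg[1]->0; indeg[4]->0 | ready=[1, 4] | order so far=[0, 5, 7]
  pop 1: indeg[6]->1 | ready=[4] | order so far=[0, 5, 7, 1]
  pop 4: indeg[2]->0 | ready=[2] | order so far=[0, 5, 7, 1, 4]
  pop 2: indeg[6]->0 | ready=[6] | order so far=[0, 5, 7, 1, 4, 2]
  pop 6: indeg[3]->0 | ready=[3] | order so far=[0, 5, 7, 1, 4, 2, 6]
  pop 3: no out-edges | ready=[] | order so far=[0, 5, 7, 1, 4, 2, 6, 3]
  Result: [0, 5, 7, 1, 4, 2, 6, 3]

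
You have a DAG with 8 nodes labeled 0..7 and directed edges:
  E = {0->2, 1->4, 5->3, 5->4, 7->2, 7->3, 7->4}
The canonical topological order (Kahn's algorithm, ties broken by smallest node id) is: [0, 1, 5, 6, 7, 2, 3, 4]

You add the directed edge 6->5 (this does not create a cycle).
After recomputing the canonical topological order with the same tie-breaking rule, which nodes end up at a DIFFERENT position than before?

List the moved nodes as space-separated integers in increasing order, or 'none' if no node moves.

Old toposort: [0, 1, 5, 6, 7, 2, 3, 4]
Added edge 6->5
Recompute Kahn (smallest-id tiebreak):
  initial in-degrees: [0, 0, 2, 2, 3, 1, 0, 0]
  ready (indeg=0): [0, 1, 6, 7]
  pop 0: indeg[2]->1 | ready=[1, 6, 7] | order so far=[0]
  pop 1: indeg[4]->2 | ready=[6, 7] | order so far=[0, 1]
  pop 6: indeg[5]->0 | ready=[5, 7] | order so far=[0, 1, 6]
  pop 5: indeg[3]->1; indeg[4]->1 | ready=[7] | order so far=[0, 1, 6, 5]
  pop 7: indeg[2]->0; indeg[3]->0; indeg[4]->0 | ready=[2, 3, 4] | order so far=[0, 1, 6, 5, 7]
  pop 2: no out-edges | ready=[3, 4] | order so far=[0, 1, 6, 5, 7, 2]
  pop 3: no out-edges | ready=[4] | order so far=[0, 1, 6, 5, 7, 2, 3]
  pop 4: no out-edges | ready=[] | order so far=[0, 1, 6, 5, 7, 2, 3, 4]
New canonical toposort: [0, 1, 6, 5, 7, 2, 3, 4]
Compare positions:
  Node 0: index 0 -> 0 (same)
  Node 1: index 1 -> 1 (same)
  Node 2: index 5 -> 5 (same)
  Node 3: index 6 -> 6 (same)
  Node 4: index 7 -> 7 (same)
  Node 5: index 2 -> 3 (moved)
  Node 6: index 3 -> 2 (moved)
  Node 7: index 4 -> 4 (same)
Nodes that changed position: 5 6

Answer: 5 6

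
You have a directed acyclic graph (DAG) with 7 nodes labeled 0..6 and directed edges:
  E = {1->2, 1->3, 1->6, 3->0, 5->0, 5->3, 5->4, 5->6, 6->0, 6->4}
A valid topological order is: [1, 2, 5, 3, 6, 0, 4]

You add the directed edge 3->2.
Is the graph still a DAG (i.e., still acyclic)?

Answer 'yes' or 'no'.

Answer: yes

Derivation:
Given toposort: [1, 2, 5, 3, 6, 0, 4]
Position of 3: index 3; position of 2: index 1
New edge 3->2: backward (u after v in old order)
Backward edge: old toposort is now invalid. Check if this creates a cycle.
Does 2 already reach 3? Reachable from 2: [2]. NO -> still a DAG (reorder needed).
Still a DAG? yes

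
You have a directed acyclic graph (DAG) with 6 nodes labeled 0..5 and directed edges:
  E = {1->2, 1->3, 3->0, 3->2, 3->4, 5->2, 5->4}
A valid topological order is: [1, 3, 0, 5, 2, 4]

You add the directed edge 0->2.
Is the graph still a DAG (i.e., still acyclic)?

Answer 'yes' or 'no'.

Answer: yes

Derivation:
Given toposort: [1, 3, 0, 5, 2, 4]
Position of 0: index 2; position of 2: index 4
New edge 0->2: forward
Forward edge: respects the existing order. Still a DAG, same toposort still valid.
Still a DAG? yes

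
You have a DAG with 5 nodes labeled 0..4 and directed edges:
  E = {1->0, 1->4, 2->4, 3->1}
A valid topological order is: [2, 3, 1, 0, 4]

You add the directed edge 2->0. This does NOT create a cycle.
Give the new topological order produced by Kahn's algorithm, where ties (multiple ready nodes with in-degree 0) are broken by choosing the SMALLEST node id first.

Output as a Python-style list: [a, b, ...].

Old toposort: [2, 3, 1, 0, 4]
Added edge: 2->0
Position of 2 (0) < position of 0 (3). Old order still valid.
Run Kahn's algorithm (break ties by smallest node id):
  initial in-degrees: [2, 1, 0, 0, 2]
  ready (indeg=0): [2, 3]
  pop 2: indeg[0]->1; indeg[4]->1 | ready=[3] | order so far=[2]
  pop 3: indeg[1]->0 | ready=[1] | order so far=[2, 3]
  pop 1: indeg[0]->0; indeg[4]->0 | ready=[0, 4] | order so far=[2, 3, 1]
  pop 0: no out-edges | ready=[4] | order so far=[2, 3, 1, 0]
  pop 4: no out-edges | ready=[] | order so far=[2, 3, 1, 0, 4]
  Result: [2, 3, 1, 0, 4]

Answer: [2, 3, 1, 0, 4]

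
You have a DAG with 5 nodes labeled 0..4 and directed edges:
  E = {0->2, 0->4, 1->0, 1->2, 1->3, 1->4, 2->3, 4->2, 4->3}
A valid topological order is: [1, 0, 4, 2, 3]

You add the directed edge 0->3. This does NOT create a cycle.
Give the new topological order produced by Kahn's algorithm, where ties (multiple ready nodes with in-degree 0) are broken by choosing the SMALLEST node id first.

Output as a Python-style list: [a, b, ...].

Old toposort: [1, 0, 4, 2, 3]
Added edge: 0->3
Position of 0 (1) < position of 3 (4). Old order still valid.
Run Kahn's algorithm (break ties by smallest node id):
  initial in-degrees: [1, 0, 3, 4, 2]
  ready (indeg=0): [1]
  pop 1: indeg[0]->0; indeg[2]->2; indeg[3]->3; indeg[4]->1 | ready=[0] | order so far=[1]
  pop 0: indeg[2]->1; indeg[3]->2; indeg[4]->0 | ready=[4] | order so far=[1, 0]
  pop 4: indeg[2]->0; indeg[3]->1 | ready=[2] | order so far=[1, 0, 4]
  pop 2: indeg[3]->0 | ready=[3] | order so far=[1, 0, 4, 2]
  pop 3: no out-edges | ready=[] | order so far=[1, 0, 4, 2, 3]
  Result: [1, 0, 4, 2, 3]

Answer: [1, 0, 4, 2, 3]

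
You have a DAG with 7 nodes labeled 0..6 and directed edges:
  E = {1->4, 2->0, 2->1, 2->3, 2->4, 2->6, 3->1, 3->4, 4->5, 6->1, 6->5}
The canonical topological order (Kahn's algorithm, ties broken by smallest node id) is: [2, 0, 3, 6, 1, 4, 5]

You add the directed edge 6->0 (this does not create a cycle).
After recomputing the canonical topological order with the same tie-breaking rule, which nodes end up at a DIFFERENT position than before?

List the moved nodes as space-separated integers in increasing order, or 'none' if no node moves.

Answer: 0 3 6

Derivation:
Old toposort: [2, 0, 3, 6, 1, 4, 5]
Added edge 6->0
Recompute Kahn (smallest-id tiebreak):
  initial in-degrees: [2, 3, 0, 1, 3, 2, 1]
  ready (indeg=0): [2]
  pop 2: indeg[0]->1; indeg[1]->2; indeg[3]->0; indeg[4]->2; indeg[6]->0 | ready=[3, 6] | order so far=[2]
  pop 3: indeg[1]->1; indeg[4]->1 | ready=[6] | order so far=[2, 3]
  pop 6: indeg[0]->0; indeg[1]->0; indeg[5]->1 | ready=[0, 1] | order so far=[2, 3, 6]
  pop 0: no out-edges | ready=[1] | order so far=[2, 3, 6, 0]
  pop 1: indeg[4]->0 | ready=[4] | order so far=[2, 3, 6, 0, 1]
  pop 4: indeg[5]->0 | ready=[5] | order so far=[2, 3, 6, 0, 1, 4]
  pop 5: no out-edges | ready=[] | order so far=[2, 3, 6, 0, 1, 4, 5]
New canonical toposort: [2, 3, 6, 0, 1, 4, 5]
Compare positions:
  Node 0: index 1 -> 3 (moved)
  Node 1: index 4 -> 4 (same)
  Node 2: index 0 -> 0 (same)
  Node 3: index 2 -> 1 (moved)
  Node 4: index 5 -> 5 (same)
  Node 5: index 6 -> 6 (same)
  Node 6: index 3 -> 2 (moved)
Nodes that changed position: 0 3 6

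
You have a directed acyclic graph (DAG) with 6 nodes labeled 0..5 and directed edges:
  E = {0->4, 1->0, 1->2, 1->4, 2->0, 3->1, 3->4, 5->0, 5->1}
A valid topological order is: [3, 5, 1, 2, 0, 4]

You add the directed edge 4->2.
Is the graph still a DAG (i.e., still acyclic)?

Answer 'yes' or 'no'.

Given toposort: [3, 5, 1, 2, 0, 4]
Position of 4: index 5; position of 2: index 3
New edge 4->2: backward (u after v in old order)
Backward edge: old toposort is now invalid. Check if this creates a cycle.
Does 2 already reach 4? Reachable from 2: [0, 2, 4]. YES -> cycle!
Still a DAG? no

Answer: no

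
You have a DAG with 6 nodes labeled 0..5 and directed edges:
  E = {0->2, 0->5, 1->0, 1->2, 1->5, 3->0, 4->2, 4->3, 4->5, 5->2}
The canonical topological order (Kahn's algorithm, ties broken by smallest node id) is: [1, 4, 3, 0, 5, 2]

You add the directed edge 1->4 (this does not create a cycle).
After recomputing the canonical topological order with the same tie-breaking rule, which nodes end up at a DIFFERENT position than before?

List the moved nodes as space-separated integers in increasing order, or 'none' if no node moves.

Old toposort: [1, 4, 3, 0, 5, 2]
Added edge 1->4
Recompute Kahn (smallest-id tiebreak):
  initial in-degrees: [2, 0, 4, 1, 1, 3]
  ready (indeg=0): [1]
  pop 1: indeg[0]->1; indeg[2]->3; indeg[4]->0; indeg[5]->2 | ready=[4] | order so far=[1]
  pop 4: indeg[2]->2; indeg[3]->0; indeg[5]->1 | ready=[3] | order so far=[1, 4]
  pop 3: indeg[0]->0 | ready=[0] | order so far=[1, 4, 3]
  pop 0: indeg[2]->1; indeg[5]->0 | ready=[5] | order so far=[1, 4, 3, 0]
  pop 5: indeg[2]->0 | ready=[2] | order so far=[1, 4, 3, 0, 5]
  pop 2: no out-edges | ready=[] | order so far=[1, 4, 3, 0, 5, 2]
New canonical toposort: [1, 4, 3, 0, 5, 2]
Compare positions:
  Node 0: index 3 -> 3 (same)
  Node 1: index 0 -> 0 (same)
  Node 2: index 5 -> 5 (same)
  Node 3: index 2 -> 2 (same)
  Node 4: index 1 -> 1 (same)
  Node 5: index 4 -> 4 (same)
Nodes that changed position: none

Answer: none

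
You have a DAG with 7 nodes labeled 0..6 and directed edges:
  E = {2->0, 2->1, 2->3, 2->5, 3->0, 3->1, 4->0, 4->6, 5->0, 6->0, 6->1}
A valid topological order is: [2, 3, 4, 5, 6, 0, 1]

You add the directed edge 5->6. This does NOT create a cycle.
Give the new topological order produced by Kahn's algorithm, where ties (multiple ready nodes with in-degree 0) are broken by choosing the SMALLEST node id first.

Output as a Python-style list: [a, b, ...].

Answer: [2, 3, 4, 5, 6, 0, 1]

Derivation:
Old toposort: [2, 3, 4, 5, 6, 0, 1]
Added edge: 5->6
Position of 5 (3) < position of 6 (4). Old order still valid.
Run Kahn's algorithm (break ties by smallest node id):
  initial in-degrees: [5, 3, 0, 1, 0, 1, 2]
  ready (indeg=0): [2, 4]
  pop 2: indeg[0]->4; indeg[1]->2; indeg[3]->0; indeg[5]->0 | ready=[3, 4, 5] | order so far=[2]
  pop 3: indeg[0]->3; indeg[1]->1 | ready=[4, 5] | order so far=[2, 3]
  pop 4: indeg[0]->2; indeg[6]->1 | ready=[5] | order so far=[2, 3, 4]
  pop 5: indeg[0]->1; indeg[6]->0 | ready=[6] | order so far=[2, 3, 4, 5]
  pop 6: indeg[0]->0; indeg[1]->0 | ready=[0, 1] | order so far=[2, 3, 4, 5, 6]
  pop 0: no out-edges | ready=[1] | order so far=[2, 3, 4, 5, 6, 0]
  pop 1: no out-edges | ready=[] | order so far=[2, 3, 4, 5, 6, 0, 1]
  Result: [2, 3, 4, 5, 6, 0, 1]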